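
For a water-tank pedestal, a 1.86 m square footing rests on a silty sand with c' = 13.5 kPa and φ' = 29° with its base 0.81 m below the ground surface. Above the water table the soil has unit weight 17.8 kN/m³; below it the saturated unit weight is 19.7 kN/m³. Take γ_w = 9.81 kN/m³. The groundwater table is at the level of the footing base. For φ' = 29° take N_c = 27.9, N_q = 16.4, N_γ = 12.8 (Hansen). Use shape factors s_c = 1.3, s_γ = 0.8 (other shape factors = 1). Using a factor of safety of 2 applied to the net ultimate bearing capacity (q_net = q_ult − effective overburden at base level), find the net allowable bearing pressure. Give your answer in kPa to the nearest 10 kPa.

q = γ·D_f = 17.8 × 0.81 = 14.418 kPa.
For the ½γBN_γ term take γ' = 19.7 − 9.81 = 9.89 kN/m³ (soil below base is submerged).
c·N_c·s_c = 13.5 × 27.9 × 1.3 = 489.64 kPa
q·N_q = 14.418 × 16.4 = 236.46 kPa
0.5·γ·B·N_γ·s_γ = 0.5 × 9.89 × 1.86 × 12.8 × 0.8 = 94.184 kPa
q_ult = 489.64 + 236.46 + 94.184 = 820.28 kPa.
Net ultimate: q_net = 820.28 − 14.418 = 805.87 kPa.
q_all(net) = 805.87 / 2 = 402.93 kPa.

q_all(net) ≈ 400 kPa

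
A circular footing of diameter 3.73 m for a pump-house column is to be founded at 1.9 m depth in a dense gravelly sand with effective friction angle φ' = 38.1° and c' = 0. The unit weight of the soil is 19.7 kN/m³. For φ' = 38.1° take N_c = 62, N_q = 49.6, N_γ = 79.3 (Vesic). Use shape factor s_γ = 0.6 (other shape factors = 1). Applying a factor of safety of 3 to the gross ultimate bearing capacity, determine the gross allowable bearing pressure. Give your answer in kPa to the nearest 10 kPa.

Effective surcharge at the founding depth q = γ·D_f = 19.7 × 1.9 = 37.43 kPa.
q_ult = q·N_q + 0.5·γ·B·N_γ·s_γ
     = 37.43 × 49.6 + 0.5 × 19.7 × 3.73 × 79.3 × 0.6
     = 1856.5 + 1748.1 = 3604.6 kPa.
q_all = q_ult / FS = 3604.6 / 3 = 1201.5 kPa.

q_all ≈ 1200 kPa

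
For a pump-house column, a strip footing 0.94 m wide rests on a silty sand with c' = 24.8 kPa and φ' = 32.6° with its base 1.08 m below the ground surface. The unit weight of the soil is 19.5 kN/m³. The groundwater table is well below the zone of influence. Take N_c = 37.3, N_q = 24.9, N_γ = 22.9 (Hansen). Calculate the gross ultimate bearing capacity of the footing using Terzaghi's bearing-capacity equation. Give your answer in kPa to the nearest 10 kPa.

q_ult ≈ 1660 kPa

Overburden at base level: q = 19.5 × 1.08 = 21.06 kPa.
Cohesion term c·N_c = 24.8 × 37.3 = 925.04 kPa; surcharge term q·N_q = 21.06 × 24.9 = 524.39 kPa; self-weight term 0.5·γ·B·N_γ = 0.5 × 19.5 × 0.94 × 22.9 = 209.88 kPa.
q_ult = 925.04 + 524.39 + 209.88 = 1659.3 kPa.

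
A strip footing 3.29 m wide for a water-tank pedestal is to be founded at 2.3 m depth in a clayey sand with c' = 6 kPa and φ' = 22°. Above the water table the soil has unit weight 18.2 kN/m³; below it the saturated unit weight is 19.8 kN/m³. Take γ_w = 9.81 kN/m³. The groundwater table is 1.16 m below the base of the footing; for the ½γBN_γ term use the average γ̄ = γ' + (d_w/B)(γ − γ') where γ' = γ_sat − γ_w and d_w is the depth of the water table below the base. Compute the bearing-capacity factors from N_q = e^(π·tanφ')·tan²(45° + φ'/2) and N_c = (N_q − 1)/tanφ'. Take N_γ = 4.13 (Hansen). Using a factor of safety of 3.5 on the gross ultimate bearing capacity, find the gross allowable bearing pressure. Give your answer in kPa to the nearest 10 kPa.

N_q = e^(π·tan22°)·tan²(56°) = 7.82; N_c = (N_q − 1)/tanφ' = 16.88.
Effective surcharge at the founding depth q = γ·D_f = 18.2 × 2.3 = 41.86 kPa.
With d_w = 1.16 m < B, γ̄ = 9.99 + (1.16/3.29) × (18.2 − 9.99) = 12.885 kN/m³.
q_ult = c·N_c + q·N_q + 0.5·γ·B·N_γ
     = 6 × 16.883 + 41.86 × 7.8211 + 0.5 × 12.885 × 3.29 × 4.13
     = 101.3 + 327.39 + 87.537 = 516.23 kPa.
q_all = 516.23 / 3.5 = 147.49 kPa.

q_all ≈ 150 kPa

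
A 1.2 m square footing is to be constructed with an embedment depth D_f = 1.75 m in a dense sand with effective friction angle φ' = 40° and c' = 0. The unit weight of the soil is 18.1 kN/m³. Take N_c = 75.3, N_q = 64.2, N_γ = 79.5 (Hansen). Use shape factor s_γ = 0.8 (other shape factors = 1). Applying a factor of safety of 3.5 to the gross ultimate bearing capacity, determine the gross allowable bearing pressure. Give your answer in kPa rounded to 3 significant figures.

q_all ≈ 778 kPa

q = γ·D_f = 18.1 × 1.75 = 31.675 kPa.
q·N_q = 31.675 × 64.2 = 2033.5 kPa
0.5·γ·B·N_γ·s_γ = 0.5 × 18.1 × 1.2 × 79.5 × 0.8 = 690.7 kPa
q_ult = 2033.5 + 690.7 = 2724.2 kPa.
q_all = q_ult / FS = 2724.2 / 3.5 = 778.35 kPa.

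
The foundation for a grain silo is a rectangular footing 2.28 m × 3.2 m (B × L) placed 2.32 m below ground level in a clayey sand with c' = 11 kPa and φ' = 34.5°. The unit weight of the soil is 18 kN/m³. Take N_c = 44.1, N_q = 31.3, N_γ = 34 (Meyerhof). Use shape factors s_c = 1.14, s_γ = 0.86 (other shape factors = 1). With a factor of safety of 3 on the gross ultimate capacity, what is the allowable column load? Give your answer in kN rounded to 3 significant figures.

Overburden at base level: q = 18 × 2.32 = 41.76 kPa.
Cohesion term c·N_c·s_c = 11 × 44.1 × 1.14 = 553.01 kPa; surcharge term q·N_q = 41.76 × 31.3 = 1307.1 kPa; self-weight term 0.5·γ·B·N_γ·s_γ = 0.5 × 18 × 2.28 × 34 × 0.86 = 600 kPa.
q_ult = 553.01 + 1307.1 + 600 = 2460.1 kPa.
Gross allowable pressure q_all = 2460.1 / 3 = 820.04 kPa.
Footing area = 7.296 m², so allowable column load = 820.04 × 7.296 = 5983 kN.

P_all ≈ 5980 kN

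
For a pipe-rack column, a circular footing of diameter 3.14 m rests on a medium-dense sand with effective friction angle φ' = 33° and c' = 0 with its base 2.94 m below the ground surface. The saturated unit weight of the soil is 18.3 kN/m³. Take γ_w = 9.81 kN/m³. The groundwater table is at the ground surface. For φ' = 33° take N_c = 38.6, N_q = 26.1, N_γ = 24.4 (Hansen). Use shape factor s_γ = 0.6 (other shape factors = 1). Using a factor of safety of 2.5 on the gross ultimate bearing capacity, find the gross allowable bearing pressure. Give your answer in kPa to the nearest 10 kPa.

q_all ≈ 340 kPa

γ' = 18.3 − 9.81 = 8.49 kN/m³ (submerged throughout). q = 8.49 × 2.94 = 24.961 kPa; the same γ' applies in the ½γBN_γ term.
q·N_q = 24.961 × 26.1 = 651.47 kPa
0.5·γ·B·N_γ·s_γ = 0.5 × 8.49 × 3.14 × 24.4 × 0.6 = 195.14 kPa
q_ult = 651.47 + 195.14 = 846.61 kPa.
q_all = 846.61 / 2.5 = 338.65 kPa.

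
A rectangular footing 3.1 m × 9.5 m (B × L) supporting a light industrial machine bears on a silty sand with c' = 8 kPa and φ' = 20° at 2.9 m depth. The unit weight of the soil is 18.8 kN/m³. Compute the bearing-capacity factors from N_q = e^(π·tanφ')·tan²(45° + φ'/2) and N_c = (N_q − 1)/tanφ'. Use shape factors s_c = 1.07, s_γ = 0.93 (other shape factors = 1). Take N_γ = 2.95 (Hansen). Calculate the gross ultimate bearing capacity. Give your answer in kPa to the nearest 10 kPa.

tan20° = 0.364, so N_q = e^(π×0.364)·tan²(55°) = 3.138 × 2.04 = 6.4.
N_c = (6.4 − 1)/tan20° = 14.83.
q = γ·D_f = 18.8 × 2.9 = 54.52 kPa.
c·N_c·s_c = 8 × 14.835 × 1.07 = 126.99 kPa
q·N_q = 54.52 × 6.3994 = 348.89 kPa
0.5·γ·B·N_γ·s_γ = 0.5 × 18.8 × 3.1 × 2.95 × 0.93 = 79.946 kPa
q_ult = 126.99 + 348.89 + 79.946 = 555.83 kPa.

q_ult ≈ 560 kPa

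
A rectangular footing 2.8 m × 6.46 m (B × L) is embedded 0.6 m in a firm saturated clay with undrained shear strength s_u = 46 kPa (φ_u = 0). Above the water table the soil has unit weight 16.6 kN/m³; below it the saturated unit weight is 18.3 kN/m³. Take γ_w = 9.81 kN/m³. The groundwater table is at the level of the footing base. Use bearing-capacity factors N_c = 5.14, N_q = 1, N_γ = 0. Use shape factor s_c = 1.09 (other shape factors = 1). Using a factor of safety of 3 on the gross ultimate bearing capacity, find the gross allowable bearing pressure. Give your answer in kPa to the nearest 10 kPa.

q = γ·D_f = 16.6 × 0.6 = 9.96 kPa.
c·N_c·s_c = 46 × 5.14 × 1.09 = 257.72 kPa
q·N_q = 9.96 × 1 = 9.96 kPa
q_ult = 257.72 + 9.96 = 267.68 kPa.
q_all = 267.68 / 3 = 89.227 kPa.

q_all ≈ 90 kPa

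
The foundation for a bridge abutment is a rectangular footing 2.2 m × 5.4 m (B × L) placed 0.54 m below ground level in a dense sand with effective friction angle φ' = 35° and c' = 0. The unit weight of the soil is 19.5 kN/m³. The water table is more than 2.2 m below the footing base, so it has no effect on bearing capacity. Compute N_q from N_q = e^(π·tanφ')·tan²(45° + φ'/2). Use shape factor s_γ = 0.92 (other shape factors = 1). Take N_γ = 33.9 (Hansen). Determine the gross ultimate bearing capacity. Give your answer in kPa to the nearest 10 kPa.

q_ult ≈ 1020 kPa

tan35° = 0.7002, so N_q = e^(π×0.7002)·tan²(62.5°) = 9.023 × 3.69 = 33.3.
Overburden at base level: q = 19.5 × 0.54 = 10.53 kPa.
Surcharge term q·N_q = 10.53 × 33.296 = 350.61 kPa; self-weight term 0.5·γ·B·N_γ·s_γ = 0.5 × 19.5 × 2.2 × 33.9 × 0.92 = 668.98 kPa.
q_ult = 350.61 + 668.98 = 1019.6 kPa.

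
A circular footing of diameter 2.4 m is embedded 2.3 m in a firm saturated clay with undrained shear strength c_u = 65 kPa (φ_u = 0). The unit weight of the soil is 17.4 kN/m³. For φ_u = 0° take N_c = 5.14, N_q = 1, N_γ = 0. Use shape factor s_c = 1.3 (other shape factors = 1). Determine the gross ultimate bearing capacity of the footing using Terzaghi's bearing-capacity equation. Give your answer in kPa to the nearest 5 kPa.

q_ult ≈ 475 kPa

Effective surcharge at the founding depth q = γ·D_f = 17.4 × 2.3 = 40.02 kPa.
q_ult = c·N_c·s_c + q·N_q
     = 65 × 5.14 × 1.3 + 40.02 × 1
     = 434.33 + 40.02 = 474.35 kPa.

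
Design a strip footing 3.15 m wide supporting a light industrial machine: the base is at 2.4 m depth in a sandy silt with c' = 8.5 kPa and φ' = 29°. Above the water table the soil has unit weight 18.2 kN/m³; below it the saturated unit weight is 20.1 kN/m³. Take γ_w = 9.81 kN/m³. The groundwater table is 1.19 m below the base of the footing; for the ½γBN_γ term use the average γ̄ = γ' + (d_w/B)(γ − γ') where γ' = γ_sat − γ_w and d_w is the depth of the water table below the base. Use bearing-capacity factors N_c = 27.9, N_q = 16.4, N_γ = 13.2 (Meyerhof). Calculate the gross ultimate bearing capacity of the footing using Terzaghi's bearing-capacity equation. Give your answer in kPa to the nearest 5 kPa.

q_ult ≈ 1230 kPa

Effective surcharge at the founding depth q = γ·D_f = 18.2 × 2.4 = 43.68 kPa.
With d_w = 1.19 m < B, γ̄ = 10.29 + (1.19/3.15) × (18.2 − 10.29) = 13.278 kN/m³.
q_ult = c·N_c + q·N_q + 0.5·γ·B·N_γ
     = 8.5 × 27.9 + 43.68 × 16.4 + 0.5 × 13.278 × 3.15 × 13.2
     = 237.15 + 716.35 + 276.05 = 1229.6 kPa.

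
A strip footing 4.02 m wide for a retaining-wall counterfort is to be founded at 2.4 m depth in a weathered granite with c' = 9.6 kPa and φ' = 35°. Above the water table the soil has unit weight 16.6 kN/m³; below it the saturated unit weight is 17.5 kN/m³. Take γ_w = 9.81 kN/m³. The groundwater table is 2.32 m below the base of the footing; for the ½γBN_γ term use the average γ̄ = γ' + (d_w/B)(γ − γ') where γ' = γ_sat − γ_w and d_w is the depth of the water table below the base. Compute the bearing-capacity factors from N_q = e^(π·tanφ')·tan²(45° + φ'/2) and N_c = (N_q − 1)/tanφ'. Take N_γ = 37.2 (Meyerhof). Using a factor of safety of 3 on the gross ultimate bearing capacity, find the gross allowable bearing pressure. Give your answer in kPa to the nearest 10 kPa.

N_q = e^(π·tan35°)·tan²(62.5°) = 33.3; N_c = (N_q − 1)/tanφ' = 46.12.
Effective surcharge at the founding depth q = γ·D_f = 16.6 × 2.4 = 39.84 kPa.
With d_w = 2.32 m < B, γ̄ = 7.69 + (2.32/4.02) × (16.6 − 7.69) = 12.832 kN/m³.
q_ult = c·N_c + q·N_q + 0.5·γ·B·N_γ
     = 9.6 × 46.124 + 39.84 × 33.296 + 0.5 × 12.832 × 4.02 × 37.2
     = 442.79 + 1326.5 + 959.48 = 2728.8 kPa.
q_all = 2728.8 / 3 = 909.59 kPa.

q_all ≈ 910 kPa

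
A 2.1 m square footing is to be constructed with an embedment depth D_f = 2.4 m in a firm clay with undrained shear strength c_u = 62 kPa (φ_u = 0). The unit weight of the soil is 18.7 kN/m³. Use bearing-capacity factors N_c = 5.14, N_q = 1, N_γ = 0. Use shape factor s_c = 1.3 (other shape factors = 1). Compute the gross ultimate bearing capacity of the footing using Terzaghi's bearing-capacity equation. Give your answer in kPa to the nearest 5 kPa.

Effective surcharge at the founding depth q = γ·D_f = 18.7 × 2.4 = 44.88 kPa.
q_ult = c·N_c·s_c + q·N_q
     = 62 × 5.14 × 1.3 + 44.88 × 1
     = 414.28 + 44.88 = 459.16 kPa.

q_ult ≈ 460 kPa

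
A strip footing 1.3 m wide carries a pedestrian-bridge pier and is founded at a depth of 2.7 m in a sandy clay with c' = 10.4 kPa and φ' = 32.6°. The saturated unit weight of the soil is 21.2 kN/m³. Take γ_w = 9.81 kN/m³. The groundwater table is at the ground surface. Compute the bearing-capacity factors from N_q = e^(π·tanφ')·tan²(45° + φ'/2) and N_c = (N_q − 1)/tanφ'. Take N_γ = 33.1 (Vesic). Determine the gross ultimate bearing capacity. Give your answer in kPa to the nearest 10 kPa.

tan32.6° = 0.6395, so N_q = e^(π×0.6395)·tan²(61.3°) = 7.457 × 3.336 = 24.88.
N_c = (24.88 − 1)/tan32.6° = 37.34.
γ' = 21.2 − 9.81 = 11.39 kN/m³ (submerged throughout). q = 11.39 × 2.7 = 30.753 kPa; the same γ' applies in the ½γBN_γ term.
c·N_c = 10.4 × 37.337 = 388.3 kPa
q·N_q = 30.753 × 24.878 = 765.07 kPa
0.5·γ·B·N_γ = 0.5 × 11.39 × 1.3 × 33.1 = 245.06 kPa
q_ult = 388.3 + 765.07 + 245.06 = 1398.4 kPa.

q_ult ≈ 1400 kPa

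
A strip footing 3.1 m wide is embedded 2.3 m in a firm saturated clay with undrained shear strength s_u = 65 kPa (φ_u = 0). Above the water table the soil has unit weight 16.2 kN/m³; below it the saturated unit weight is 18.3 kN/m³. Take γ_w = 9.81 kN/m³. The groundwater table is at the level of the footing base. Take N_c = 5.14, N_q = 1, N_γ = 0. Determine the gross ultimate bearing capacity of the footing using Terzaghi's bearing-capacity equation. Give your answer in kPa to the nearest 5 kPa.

q_ult ≈ 370 kPa

Overburden at base level: q = 16.2 × 2.3 = 37.26 kPa.
Cohesion term c·N_c = 65 × 5.14 = 334.1 kPa; surcharge term q·N_q = 37.26 × 1 = 37.26 kPa.
q_ult = 334.1 + 37.26 = 371.36 kPa.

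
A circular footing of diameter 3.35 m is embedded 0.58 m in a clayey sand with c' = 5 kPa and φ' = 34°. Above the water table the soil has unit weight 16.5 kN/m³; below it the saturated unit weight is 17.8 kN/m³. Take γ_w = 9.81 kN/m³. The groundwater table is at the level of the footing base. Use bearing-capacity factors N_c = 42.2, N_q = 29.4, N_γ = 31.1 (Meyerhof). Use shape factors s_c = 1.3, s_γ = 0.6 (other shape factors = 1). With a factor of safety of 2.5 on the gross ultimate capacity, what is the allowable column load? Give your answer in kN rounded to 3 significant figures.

P_all ≈ 2840 kN

Effective surcharge at the founding depth q = γ·D_f = 16.5 × 0.58 = 9.57 kPa.
The water table coincides with the base, so in the self-weight term γ → γ' = 7.99 kN/m³.
q_ult = c·N_c·s_c + q·N_q + 0.5·γ·B·N_γ·s_γ
     = 5 × 42.2 × 1.3 + 9.57 × 29.4 + 0.5 × 7.99 × 3.35 × 31.1 × 0.6
     = 274.3 + 281.36 + 249.73 = 805.39 kPa.
Gross allowable pressure q_all = 805.39 / 2.5 = 322.16 kPa.
Footing area = 8.8141 m², so allowable column load = 322.16 × 8.8141 = 2839.5 kN.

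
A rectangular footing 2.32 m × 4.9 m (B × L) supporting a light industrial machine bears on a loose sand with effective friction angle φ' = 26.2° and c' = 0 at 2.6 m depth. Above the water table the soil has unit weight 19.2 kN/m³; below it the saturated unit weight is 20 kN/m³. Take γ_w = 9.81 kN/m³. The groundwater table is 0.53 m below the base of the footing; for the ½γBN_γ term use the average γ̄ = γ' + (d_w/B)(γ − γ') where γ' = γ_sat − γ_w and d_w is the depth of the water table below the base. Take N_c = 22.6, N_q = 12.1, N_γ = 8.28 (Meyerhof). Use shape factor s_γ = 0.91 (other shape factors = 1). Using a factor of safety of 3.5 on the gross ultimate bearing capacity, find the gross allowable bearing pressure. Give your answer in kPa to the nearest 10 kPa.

q_all ≈ 200 kPa

q = γ·D_f = 19.2 × 2.6 = 49.92 kPa.
γ' = 10.19 kN/m³; averaging over the depth B below the base, γ̄ = γ' + (d_w/B)(γ − γ') = 12.248 kN/m³.
q·N_q = 49.92 × 12.1 = 604.03 kPa
0.5·γ·B·N_γ·s_γ = 0.5 × 12.248 × 2.32 × 8.28 × 0.91 = 107.05 kPa
q_ult = 604.03 + 107.05 = 711.09 kPa.
q_all = 711.09 / 3.5 = 203.17 kPa.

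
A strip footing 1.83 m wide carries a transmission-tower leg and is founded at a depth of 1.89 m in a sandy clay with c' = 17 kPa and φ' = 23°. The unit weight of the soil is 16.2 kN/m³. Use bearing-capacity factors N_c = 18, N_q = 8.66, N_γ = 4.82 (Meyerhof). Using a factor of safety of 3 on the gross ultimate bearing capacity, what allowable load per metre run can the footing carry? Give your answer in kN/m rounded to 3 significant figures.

≈ 392 kN/m

q = γ·D_f = 16.2 × 1.89 = 30.618 kPa.
c·N_c = 17 × 18 = 306 kPa
q·N_q = 30.618 × 8.66 = 265.15 kPa
0.5·γ·B·N_γ = 0.5 × 16.2 × 1.83 × 4.82 = 71.447 kPa
q_ult = 306 + 265.15 + 71.447 = 642.6 kPa.
Gross allowable pressure q_all = 642.6 / 3 = 214.2 kPa.
Allowable wall load = q_all × B = 214.2 × 1.83 = 391.99 kN per metre run.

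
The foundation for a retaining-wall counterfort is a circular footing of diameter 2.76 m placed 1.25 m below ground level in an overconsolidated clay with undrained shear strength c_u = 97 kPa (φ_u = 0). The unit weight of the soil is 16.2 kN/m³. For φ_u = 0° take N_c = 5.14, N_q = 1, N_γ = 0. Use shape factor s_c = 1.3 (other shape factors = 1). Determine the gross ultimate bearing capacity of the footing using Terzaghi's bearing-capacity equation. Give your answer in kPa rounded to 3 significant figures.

q_ult ≈ 668 kPa

Overburden at base level: q = 16.2 × 1.25 = 20.25 kPa.
Cohesion term c·N_c·s_c = 97 × 5.14 × 1.3 = 648.15 kPa; surcharge term q·N_q = 20.25 × 1 = 20.25 kPa.
q_ult = 648.15 + 20.25 = 668.4 kPa.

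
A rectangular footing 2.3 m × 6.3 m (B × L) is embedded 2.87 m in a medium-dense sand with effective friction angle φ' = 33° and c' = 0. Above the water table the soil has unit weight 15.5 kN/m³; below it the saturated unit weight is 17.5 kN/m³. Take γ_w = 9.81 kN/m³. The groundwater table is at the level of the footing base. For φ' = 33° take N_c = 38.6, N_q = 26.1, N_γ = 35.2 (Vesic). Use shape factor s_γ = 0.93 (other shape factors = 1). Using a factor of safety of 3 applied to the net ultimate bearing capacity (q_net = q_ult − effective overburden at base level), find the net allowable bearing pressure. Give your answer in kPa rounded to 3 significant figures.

Effective surcharge at the founding depth q = γ·D_f = 15.5 × 2.87 = 44.485 kPa.
The water table coincides with the base, so in the self-weight term γ → γ' = 7.69 kN/m³.
q_ult = q·N_q + 0.5·γ·B·N_γ·s_γ
     = 44.485 × 26.1 + 0.5 × 7.69 × 2.3 × 35.2 × 0.93
     = 1161.1 + 289.5 = 1450.6 kPa.
Net ultimate: q_net = 1450.6 − 44.485 = 1406.1 kPa.
q_all(net) = 1406.1 / 3 = 468.69 kPa.

q_all(net) ≈ 469 kPa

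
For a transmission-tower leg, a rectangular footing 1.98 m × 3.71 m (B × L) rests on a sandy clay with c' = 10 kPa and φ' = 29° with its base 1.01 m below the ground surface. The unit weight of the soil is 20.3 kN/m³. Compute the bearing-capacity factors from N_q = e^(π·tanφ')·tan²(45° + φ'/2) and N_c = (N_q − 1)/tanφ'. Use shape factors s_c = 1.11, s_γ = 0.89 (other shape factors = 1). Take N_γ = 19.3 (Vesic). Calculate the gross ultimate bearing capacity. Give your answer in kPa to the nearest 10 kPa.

q_ult ≈ 990 kPa

tan29° = 0.5543, so N_q = e^(π×0.5543)·tan²(59.5°) = 5.705 × 2.882 = 16.44.
N_c = (16.44 − 1)/tan29° = 27.86.
Overburden at base level: q = 20.3 × 1.01 = 20.503 kPa.
Cohesion term c·N_c·s_c = 10 × 27.86 × 1.11 = 309.25 kPa; surcharge term q·N_q = 20.503 × 16.443 = 337.14 kPa; self-weight term 0.5·γ·B·N_γ·s_γ = 0.5 × 20.3 × 1.98 × 19.3 × 0.89 = 345.21 kPa.
q_ult = 309.25 + 337.14 + 345.21 = 991.59 kPa.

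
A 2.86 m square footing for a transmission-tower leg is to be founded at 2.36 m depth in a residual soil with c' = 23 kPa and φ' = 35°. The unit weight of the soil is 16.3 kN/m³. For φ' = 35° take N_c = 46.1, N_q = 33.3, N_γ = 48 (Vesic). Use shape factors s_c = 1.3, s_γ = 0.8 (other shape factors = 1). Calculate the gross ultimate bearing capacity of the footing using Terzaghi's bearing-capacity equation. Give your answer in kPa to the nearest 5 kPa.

q_ult ≈ 3555 kPa

Effective surcharge at the founding depth q = γ·D_f = 16.3 × 2.36 = 38.468 kPa.
q_ult = c·N_c·s_c + q·N_q + 0.5·γ·B·N_γ·s_γ
     = 23 × 46.1 × 1.3 + 38.468 × 33.3 + 0.5 × 16.3 × 2.86 × 48 × 0.8
     = 1378.4 + 1281 + 895.07 = 3554.4 kPa.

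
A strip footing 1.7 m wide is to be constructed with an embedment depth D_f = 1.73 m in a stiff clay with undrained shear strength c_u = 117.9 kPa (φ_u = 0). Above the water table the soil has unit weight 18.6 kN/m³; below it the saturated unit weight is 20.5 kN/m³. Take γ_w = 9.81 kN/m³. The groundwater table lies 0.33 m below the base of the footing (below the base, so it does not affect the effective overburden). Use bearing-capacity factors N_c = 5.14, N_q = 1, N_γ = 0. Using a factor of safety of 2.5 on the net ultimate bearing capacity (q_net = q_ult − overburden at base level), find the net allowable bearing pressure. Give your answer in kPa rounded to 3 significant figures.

q = γ·D_f = 18.6 × 1.73 = 32.178 kPa.
c·N_c = 117.9 × 5.14 = 606.01 kPa
q·N_q = 32.178 × 1 = 32.178 kPa
q_ult = 606.01 + 32.178 = 638.18 kPa.
q_net = 638.18 − 32.178 = 606.01 kPa.
q_all(net) = 606.01 / 2.5 = 242.4 kPa.

q_all(net) ≈ 242 kPa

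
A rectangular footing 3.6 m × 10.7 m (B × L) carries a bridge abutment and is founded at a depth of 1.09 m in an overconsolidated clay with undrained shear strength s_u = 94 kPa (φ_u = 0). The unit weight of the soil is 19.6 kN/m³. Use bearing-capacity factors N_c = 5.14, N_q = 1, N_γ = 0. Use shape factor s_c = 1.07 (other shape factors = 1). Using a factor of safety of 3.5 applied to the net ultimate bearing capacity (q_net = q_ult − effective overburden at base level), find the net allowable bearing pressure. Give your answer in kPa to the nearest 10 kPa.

Overburden at base level: q = 19.6 × 1.09 = 21.364 kPa.
Cohesion term c·N_c·s_c = 94 × 5.14 × 1.07 = 516.98 kPa; surcharge term q·N_q = 21.364 × 1 = 21.364 kPa.
q_ult = 516.98 + 21.364 = 538.35 kPa.
Net ultimate: q_net = 538.35 − 21.364 = 516.98 kPa.
q_all(net) = 516.98 / 3.5 = 147.71 kPa.

q_all(net) ≈ 150 kPa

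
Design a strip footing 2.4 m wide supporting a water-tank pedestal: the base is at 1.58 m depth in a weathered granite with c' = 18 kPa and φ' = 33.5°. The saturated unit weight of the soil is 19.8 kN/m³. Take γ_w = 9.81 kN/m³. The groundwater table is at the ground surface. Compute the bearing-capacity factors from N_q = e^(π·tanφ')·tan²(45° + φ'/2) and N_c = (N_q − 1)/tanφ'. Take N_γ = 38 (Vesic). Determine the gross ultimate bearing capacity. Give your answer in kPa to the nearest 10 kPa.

tan33.5° = 0.6619, so N_q = e^(π×0.6619)·tan²(61.75°) = 7.999 × 3.464 = 27.71.
N_c = (27.71 − 1)/tan33.5° = 40.35.
γ' = 19.8 − 9.81 = 9.99 kN/m³ (submerged throughout). q = 9.99 × 1.58 = 15.784 kPa; the same γ' applies in the ½γBN_γ term.
c·N_c = 18 × 40.351 = 726.31 kPa
q·N_q = 15.784 × 27.707 = 437.34 kPa
0.5·γ·B·N_γ = 0.5 × 9.99 × 2.4 × 38 = 455.54 kPa
q_ult = 726.31 + 437.34 + 455.54 = 1619.2 kPa.

q_ult ≈ 1620 kPa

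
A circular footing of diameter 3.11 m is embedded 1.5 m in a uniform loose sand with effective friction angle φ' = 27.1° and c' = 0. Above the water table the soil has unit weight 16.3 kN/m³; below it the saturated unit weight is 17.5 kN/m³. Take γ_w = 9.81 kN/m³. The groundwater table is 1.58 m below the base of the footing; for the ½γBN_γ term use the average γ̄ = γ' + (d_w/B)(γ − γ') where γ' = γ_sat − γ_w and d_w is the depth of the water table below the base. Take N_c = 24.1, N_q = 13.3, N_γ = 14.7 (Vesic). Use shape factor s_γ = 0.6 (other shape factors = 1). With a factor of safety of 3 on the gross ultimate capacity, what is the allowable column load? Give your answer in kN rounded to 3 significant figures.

Overburden at base level: q = 16.3 × 1.5 = 24.45 kPa.
The water table is 1.58 m below the base (< B = 3.11 m), so the ½γBN_γ term uses γ̄ = γ' + (d_w/B)(γ − γ') = 7.69 + (1.58/3.11)(16.3 − 7.69) = 12.064 kN/m³.
Surcharge term q·N_q = 24.45 × 13.3 = 325.19 kPa; self-weight term 0.5·γ·B·N_γ·s_γ = 0.5 × 12.064 × 3.11 × 14.7 × 0.6 = 165.46 kPa.
q_ult = 325.19 + 165.46 = 490.65 kPa.
Gross allowable pressure q_all = 490.65 / 3 = 163.55 kPa.
Footing area = 7.5964 m², so allowable column load = 163.55 × 7.5964 = 1242.4 kN.

P_all ≈ 1240 kN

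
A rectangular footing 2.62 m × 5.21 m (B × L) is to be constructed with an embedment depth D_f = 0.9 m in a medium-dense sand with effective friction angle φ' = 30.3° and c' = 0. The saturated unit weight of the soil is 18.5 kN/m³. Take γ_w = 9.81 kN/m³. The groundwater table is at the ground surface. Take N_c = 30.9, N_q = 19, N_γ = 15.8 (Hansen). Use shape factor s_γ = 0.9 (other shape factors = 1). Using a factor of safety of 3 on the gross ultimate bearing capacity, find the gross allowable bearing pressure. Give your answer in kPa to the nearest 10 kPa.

q_all ≈ 100 kPa

γ' = 18.5 − 9.81 = 8.69 kN/m³ (submerged throughout). q = 8.69 × 0.9 = 7.821 kPa; the same γ' applies in the ½γBN_γ term.
q·N_q = 7.821 × 19 = 148.6 kPa
0.5·γ·B·N_γ·s_γ = 0.5 × 8.69 × 2.62 × 15.8 × 0.9 = 161.88 kPa
q_ult = 148.6 + 161.88 = 310.48 kPa.
q_all = 310.48 / 3 = 103.49 kPa.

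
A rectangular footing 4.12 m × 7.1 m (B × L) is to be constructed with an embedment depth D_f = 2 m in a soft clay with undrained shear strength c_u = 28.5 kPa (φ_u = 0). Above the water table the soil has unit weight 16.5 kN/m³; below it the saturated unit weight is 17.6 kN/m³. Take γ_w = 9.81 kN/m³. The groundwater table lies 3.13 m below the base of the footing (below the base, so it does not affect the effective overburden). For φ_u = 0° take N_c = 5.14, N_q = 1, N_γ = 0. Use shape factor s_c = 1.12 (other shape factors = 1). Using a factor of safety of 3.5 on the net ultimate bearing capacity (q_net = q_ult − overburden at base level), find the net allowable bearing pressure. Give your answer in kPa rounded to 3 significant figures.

Effective surcharge at the founding depth q = γ·D_f = 16.5 × 2 = 33 kPa.
q_ult = c·N_c·s_c + q·N_q
     = 28.5 × 5.14 × 1.12 + 33 × 1
     = 164.07 + 33 = 197.07 kPa.
q_net = 197.07 − 33 = 164.07 kPa.
q_all(net) = 164.07 / 3.5 = 46.877 kPa.

q_all(net) ≈ 46.9 kPa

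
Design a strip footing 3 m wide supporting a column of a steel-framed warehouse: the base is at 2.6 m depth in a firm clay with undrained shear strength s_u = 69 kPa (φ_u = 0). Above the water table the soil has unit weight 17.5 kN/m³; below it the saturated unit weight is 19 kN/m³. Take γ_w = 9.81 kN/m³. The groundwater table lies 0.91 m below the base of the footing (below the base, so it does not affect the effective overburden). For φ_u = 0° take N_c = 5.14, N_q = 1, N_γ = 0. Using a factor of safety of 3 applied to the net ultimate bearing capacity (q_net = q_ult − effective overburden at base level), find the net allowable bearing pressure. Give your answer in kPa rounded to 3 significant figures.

Effective surcharge at the founding depth q = γ·D_f = 17.5 × 2.6 = 45.5 kPa.
q_ult = c·N_c + q·N_q
     = 69 × 5.14 + 45.5 × 1
     = 354.66 + 45.5 = 400.16 kPa.
Net ultimate: q_net = 400.16 − 45.5 = 354.66 kPa.
q_all(net) = 354.66 / 3 = 118.22 kPa.

q_all(net) ≈ 118 kPa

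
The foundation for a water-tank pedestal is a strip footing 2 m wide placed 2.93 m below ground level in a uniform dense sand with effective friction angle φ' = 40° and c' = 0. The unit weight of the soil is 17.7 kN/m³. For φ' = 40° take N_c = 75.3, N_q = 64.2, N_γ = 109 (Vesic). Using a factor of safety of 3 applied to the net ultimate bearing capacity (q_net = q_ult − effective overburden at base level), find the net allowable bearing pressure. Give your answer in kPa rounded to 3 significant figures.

q_all(net) ≈ 1740 kPa

Effective surcharge at the founding depth q = γ·D_f = 17.7 × 2.93 = 51.861 kPa.
q_ult = q·N_q + 0.5·γ·B·N_γ
     = 51.861 × 64.2 + 0.5 × 17.7 × 2 × 109
     = 3329.5 + 1929.3 = 5258.8 kPa.
Net ultimate: q_net = 5258.8 − 51.861 = 5206.9 kPa.
q_all(net) = 5206.9 / 3 = 1735.6 kPa.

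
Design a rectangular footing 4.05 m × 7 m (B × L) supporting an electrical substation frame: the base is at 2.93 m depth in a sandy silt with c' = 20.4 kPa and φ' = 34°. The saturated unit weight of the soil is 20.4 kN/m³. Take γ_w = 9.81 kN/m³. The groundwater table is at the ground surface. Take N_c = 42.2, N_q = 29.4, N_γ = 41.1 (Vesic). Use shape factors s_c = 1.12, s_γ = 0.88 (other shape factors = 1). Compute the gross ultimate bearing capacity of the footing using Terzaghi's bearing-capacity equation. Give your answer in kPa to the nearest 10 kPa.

Water table at ground surface, so effective unit weight γ' = 20.4 − 9.81 = 10.59 kN/m³ is used throughout; overburden q = 10.59 × 2.93 = 31.029 kPa; the same γ' applies in the ½γBN_γ term.
Cohesion term c·N_c·s_c = 20.4 × 42.2 × 1.12 = 964.19 kPa; surcharge term q·N_q = 31.029 × 29.4 = 912.24 kPa; self-weight term 0.5·γ·B·N_γ·s_γ = 0.5 × 10.59 × 4.05 × 41.1 × 0.88 = 775.61 kPa.
q_ult = 964.19 + 912.24 + 775.61 = 2652 kPa.

q_ult ≈ 2650 kPa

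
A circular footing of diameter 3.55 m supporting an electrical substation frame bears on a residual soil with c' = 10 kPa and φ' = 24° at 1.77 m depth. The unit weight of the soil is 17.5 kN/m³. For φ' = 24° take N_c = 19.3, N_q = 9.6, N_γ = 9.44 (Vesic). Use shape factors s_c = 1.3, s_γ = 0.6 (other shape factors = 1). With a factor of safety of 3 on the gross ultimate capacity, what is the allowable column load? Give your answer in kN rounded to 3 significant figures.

P_all ≈ 2390 kN

Effective surcharge at the founding depth q = γ·D_f = 17.5 × 1.77 = 30.975 kPa.
q_ult = c·N_c·s_c + q·N_q + 0.5·γ·B·N_γ·s_γ
     = 10 × 19.3 × 1.3 + 30.975 × 9.6 + 0.5 × 17.5 × 3.55 × 9.44 × 0.6
     = 250.9 + 297.36 + 175.94 = 724.2 kPa.
Gross allowable pressure q_all = 724.2 / 3 = 241.4 kPa.
Footing area = 9.898 m², so allowable column load = 241.4 × 9.898 = 2389.4 kN.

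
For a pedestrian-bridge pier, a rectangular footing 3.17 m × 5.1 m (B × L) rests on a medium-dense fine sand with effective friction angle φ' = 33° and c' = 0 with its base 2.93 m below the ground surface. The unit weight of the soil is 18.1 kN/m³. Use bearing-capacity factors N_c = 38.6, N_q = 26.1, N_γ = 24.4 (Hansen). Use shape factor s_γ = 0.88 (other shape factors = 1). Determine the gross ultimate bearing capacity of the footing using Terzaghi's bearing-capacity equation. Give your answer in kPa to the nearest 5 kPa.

q_ult ≈ 2000 kPa

Effective surcharge at the founding depth q = γ·D_f = 18.1 × 2.93 = 53.033 kPa.
q_ult = q·N_q + 0.5·γ·B·N_γ·s_γ
     = 53.033 × 26.1 + 0.5 × 18.1 × 3.17 × 24.4 × 0.88
     = 1384.2 + 616 = 2000.2 kPa.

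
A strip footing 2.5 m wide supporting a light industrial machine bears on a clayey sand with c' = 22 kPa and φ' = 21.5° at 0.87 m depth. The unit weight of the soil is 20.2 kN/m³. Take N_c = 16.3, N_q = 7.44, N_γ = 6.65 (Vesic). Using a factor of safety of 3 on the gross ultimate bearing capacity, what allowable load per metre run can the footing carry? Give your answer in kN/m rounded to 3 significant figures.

≈ 548 kN/m

Overburden at base level: q = 20.2 × 0.87 = 17.574 kPa.
Cohesion term c·N_c = 22 × 16.3 = 358.6 kPa; surcharge term q·N_q = 17.574 × 7.44 = 130.75 kPa; self-weight term 0.5·γ·B·N_γ = 0.5 × 20.2 × 2.5 × 6.65 = 167.91 kPa.
q_ult = 358.6 + 130.75 + 167.91 = 657.26 kPa.
Gross allowable pressure q_all = 657.26 / 3 = 219.09 kPa.
Allowable wall load = q_all × B = 219.09 × 2.5 = 547.72 kN per metre run.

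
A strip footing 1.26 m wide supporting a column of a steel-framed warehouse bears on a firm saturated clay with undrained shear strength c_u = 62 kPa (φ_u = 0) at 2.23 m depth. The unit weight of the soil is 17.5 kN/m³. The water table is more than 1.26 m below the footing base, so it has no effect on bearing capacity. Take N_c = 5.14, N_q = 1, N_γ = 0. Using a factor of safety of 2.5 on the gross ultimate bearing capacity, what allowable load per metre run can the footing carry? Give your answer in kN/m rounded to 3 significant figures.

≈ 180 kN/m

Overburden at base level: q = 17.5 × 2.23 = 39.025 kPa.
Cohesion term c·N_c = 62 × 5.14 = 318.68 kPa; surcharge term q·N_q = 39.025 × 1 = 39.025 kPa.
q_ult = 318.68 + 39.025 = 357.7 kPa.
Gross allowable pressure q_all = 357.7 / 2.5 = 143.08 kPa.
Allowable wall load = q_all × B = 143.08 × 1.26 = 180.28 kN per metre run.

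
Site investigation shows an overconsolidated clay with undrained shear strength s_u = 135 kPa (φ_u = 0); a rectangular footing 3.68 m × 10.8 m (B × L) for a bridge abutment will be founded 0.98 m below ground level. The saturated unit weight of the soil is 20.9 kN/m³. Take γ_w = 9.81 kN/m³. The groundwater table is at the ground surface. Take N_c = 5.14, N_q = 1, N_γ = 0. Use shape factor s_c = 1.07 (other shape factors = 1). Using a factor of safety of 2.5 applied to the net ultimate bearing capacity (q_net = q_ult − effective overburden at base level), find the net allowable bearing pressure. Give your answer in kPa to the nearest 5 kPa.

Water table at ground surface, so effective unit weight γ' = 20.9 − 9.81 = 11.09 kN/m³ is used throughout; overburden q = 11.09 × 0.98 = 10.868 kPa.
Cohesion term c·N_c·s_c = 135 × 5.14 × 1.07 = 742.47 kPa; surcharge term q·N_q = 10.868 × 1 = 10.868 kPa.
q_ult = 742.47 + 10.868 = 753.34 kPa.
Net ultimate: q_net = 753.34 − 10.868 = 742.47 kPa.
q_all(net) = 742.47 / 2.5 = 296.99 kPa.

q_all(net) ≈ 295 kPa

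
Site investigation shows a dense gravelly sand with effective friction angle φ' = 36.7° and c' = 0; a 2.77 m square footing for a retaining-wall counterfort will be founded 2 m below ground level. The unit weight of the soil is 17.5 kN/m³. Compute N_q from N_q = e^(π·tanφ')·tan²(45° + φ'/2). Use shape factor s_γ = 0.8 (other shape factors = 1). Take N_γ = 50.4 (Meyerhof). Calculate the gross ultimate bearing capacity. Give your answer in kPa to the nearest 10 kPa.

tan36.7° = 0.7454, so N_q = e^(π×0.7454)·tan²(63.35°) = 10.399 × 3.97 = 41.29.
Overburden at base level: q = 17.5 × 2 = 35 kPa.
Surcharge term q·N_q = 35 × 41.288 = 1445.1 kPa; self-weight term 0.5·γ·B·N_γ·s_γ = 0.5 × 17.5 × 2.77 × 50.4 × 0.8 = 977.26 kPa.
q_ult = 1445.1 + 977.26 = 2422.3 kPa.

q_ult ≈ 2420 kPa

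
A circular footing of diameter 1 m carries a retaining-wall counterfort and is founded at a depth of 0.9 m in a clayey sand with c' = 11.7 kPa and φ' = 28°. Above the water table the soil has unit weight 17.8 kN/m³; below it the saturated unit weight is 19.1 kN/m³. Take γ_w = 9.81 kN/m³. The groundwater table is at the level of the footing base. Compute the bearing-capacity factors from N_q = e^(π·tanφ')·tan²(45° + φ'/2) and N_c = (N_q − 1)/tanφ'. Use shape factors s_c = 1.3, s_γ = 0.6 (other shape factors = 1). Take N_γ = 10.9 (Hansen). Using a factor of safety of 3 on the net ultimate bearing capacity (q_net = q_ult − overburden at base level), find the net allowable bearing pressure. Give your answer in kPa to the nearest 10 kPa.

q_all(net) ≈ 210 kPa

N_q = e^(π·tan28°)·tan²(59°) = 14.72; N_c = (N_q − 1)/tanφ' = 25.8.
Effective surcharge at the founding depth q = γ·D_f = 17.8 × 0.9 = 16.02 kPa.
The water table coincides with the base, so in the self-weight term γ → γ' = 9.29 kN/m³.
q_ult = c·N_c·s_c + q·N_q + 0.5·γ·B·N_γ·s_γ
     = 11.7 × 25.803 × 1.3 + 16.02 × 14.72 + 0.5 × 9.29 × 1 × 10.9 × 0.6
     = 392.47 + 235.81 + 30.378 = 658.66 kPa.
q_net = 658.66 − 16.02 = 642.64 kPa.
q_all(net) = 642.64 / 3 = 214.21 kPa.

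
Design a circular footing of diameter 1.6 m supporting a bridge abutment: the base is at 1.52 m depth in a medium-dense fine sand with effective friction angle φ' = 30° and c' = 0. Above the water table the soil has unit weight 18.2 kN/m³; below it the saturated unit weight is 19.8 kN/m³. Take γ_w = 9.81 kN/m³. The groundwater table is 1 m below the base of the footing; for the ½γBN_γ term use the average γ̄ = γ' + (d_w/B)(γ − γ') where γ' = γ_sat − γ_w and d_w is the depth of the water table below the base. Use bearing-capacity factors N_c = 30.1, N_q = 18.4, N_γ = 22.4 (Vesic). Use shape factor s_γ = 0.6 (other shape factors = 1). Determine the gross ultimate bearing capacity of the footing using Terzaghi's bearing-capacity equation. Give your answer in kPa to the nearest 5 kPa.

q_ult ≈ 670 kPa

Overburden at base level: q = 18.2 × 1.52 = 27.664 kPa.
The water table is 1 m below the base (< B = 1.6 m), so the ½γBN_γ term uses γ̄ = γ' + (d_w/B)(γ − γ') = 9.99 + (1/1.6)(18.2 − 9.99) = 15.121 kN/m³.
Surcharge term q·N_q = 27.664 × 18.4 = 509.02 kPa; self-weight term 0.5·γ·B·N_γ·s_γ = 0.5 × 15.121 × 1.6 × 22.4 × 0.6 = 162.58 kPa.
q_ult = 509.02 + 162.58 = 671.6 kPa.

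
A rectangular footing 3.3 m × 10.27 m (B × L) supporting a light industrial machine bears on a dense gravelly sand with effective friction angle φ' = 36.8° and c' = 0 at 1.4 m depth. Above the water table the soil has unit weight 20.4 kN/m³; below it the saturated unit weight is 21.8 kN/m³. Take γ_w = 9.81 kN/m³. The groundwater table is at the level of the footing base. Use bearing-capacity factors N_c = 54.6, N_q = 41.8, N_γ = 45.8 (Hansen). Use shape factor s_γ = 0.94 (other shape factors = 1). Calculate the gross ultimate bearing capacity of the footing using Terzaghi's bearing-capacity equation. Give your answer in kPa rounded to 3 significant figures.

q_ult ≈ 2050 kPa

Overburden at base level: q = 20.4 × 1.4 = 28.56 kPa.
Below the base the soil is submerged, so the ½γBN_γ term uses γ' = 21.8 − 9.81 = 11.99 kN/m³.
Surcharge term q·N_q = 28.56 × 41.8 = 1193.8 kPa; self-weight term 0.5·γ·B·N_γ·s_γ = 0.5 × 11.99 × 3.3 × 45.8 × 0.94 = 851.72 kPa.
q_ult = 1193.8 + 851.72 = 2045.5 kPa.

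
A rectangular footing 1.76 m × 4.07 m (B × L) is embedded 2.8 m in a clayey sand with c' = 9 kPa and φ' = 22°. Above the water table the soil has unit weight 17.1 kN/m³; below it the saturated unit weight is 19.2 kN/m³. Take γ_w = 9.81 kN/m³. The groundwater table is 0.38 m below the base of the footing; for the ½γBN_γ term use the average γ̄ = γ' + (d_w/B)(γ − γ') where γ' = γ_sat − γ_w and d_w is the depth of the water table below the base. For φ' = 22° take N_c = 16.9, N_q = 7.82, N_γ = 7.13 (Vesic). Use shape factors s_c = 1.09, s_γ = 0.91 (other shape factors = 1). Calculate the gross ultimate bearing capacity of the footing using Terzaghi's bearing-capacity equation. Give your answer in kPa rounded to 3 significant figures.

Overburden at base level: q = 17.1 × 2.8 = 47.88 kPa.
The water table is 0.38 m below the base (< B = 1.76 m), so the ½γBN_γ term uses γ̄ = γ' + (d_w/B)(γ − γ') = 9.39 + (0.38/1.76)(17.1 − 9.39) = 11.055 kN/m³.
Cohesion term c·N_c·s_c = 9 × 16.9 × 1.09 = 165.79 kPa; surcharge term q·N_q = 47.88 × 7.82 = 374.42 kPa; self-weight term 0.5·γ·B·N_γ·s_γ = 0.5 × 11.055 × 1.76 × 7.13 × 0.91 = 63.119 kPa.
q_ult = 165.79 + 374.42 + 63.119 = 603.33 kPa.

q_ult ≈ 603 kPa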